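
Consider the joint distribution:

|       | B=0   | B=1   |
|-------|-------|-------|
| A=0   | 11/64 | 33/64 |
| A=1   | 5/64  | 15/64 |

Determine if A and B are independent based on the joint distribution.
Marginal P(A) (row sums):
  P(A=0) = 11/64 + 33/64 = 11/16
  P(A=1) = 5/64 + 15/64 = 5/16
Marginal P(B) (column sums):
  P(B=0) = 11/64 + 5/64 = 1/4
  P(B=1) = 33/64 + 15/64 = 3/4

A and B are independent iff P(A=i,B=j) = P(A=i)·P(B=j) for every cell.
  P(A=0)·P(B=0) = 11/16 × 1/4 = 11/64 = P(A=0,B=0) ✓
  P(A=0)·P(B=1) = 11/16 × 3/4 = 33/64 = P(A=0,B=1) ✓
  P(A=1)·P(B=0) = 5/16 × 1/4 = 5/64 = P(A=1,B=0) ✓
  P(A=1)·P(B=1) = 5/16 × 3/4 = 15/64 = P(A=1,B=1) ✓

Yes, A and B are independent: every cell factors, so I(A;B) = 0 bits.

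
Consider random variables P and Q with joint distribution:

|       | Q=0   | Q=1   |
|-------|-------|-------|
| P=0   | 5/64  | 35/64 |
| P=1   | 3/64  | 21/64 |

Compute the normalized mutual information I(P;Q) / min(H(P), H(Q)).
Marginal P(P) (row sums):
  P(P=0) = 5/64 + 35/64 = 5/8
  P(P=1) = 3/64 + 21/64 = 3/8
Marginal P(Q) (column sums):
  P(Q=0) = 5/64 + 3/64 = 1/8
  P(Q=1) = 35/64 + 21/64 = 7/8

H(P) = -[(5/8)·log₂(5/8) + (3/8)·log₂(3/8)]
  = 0.4238 + 0.5306
  = 0.9544 bits
H(Q) = -[(1/8)·log₂(1/8) + (7/8)·log₂(7/8)]
  = 0.3750 + 0.1686
  = 0.5436 bits
H(P,Q) = -[(5/64)·log₂(5/64) + (35/64)·log₂(35/64) + (3/64)·log₂(3/64) + (21/64)·log₂(21/64)]
  = 0.2873 + 0.4762 + 0.2070 + 0.5275
  = 1.4980 bits

I(P;Q) = H(P) + H(Q) - H(P,Q)
  = 0.9544 + 0.5436 - 1.4980
  = 0.0000 bits

min(H(P), H(Q)) = min(0.9544, 0.5436) = 0.5436 bits
Normalized MI = 0.0000 / 0.5436 = 0.0000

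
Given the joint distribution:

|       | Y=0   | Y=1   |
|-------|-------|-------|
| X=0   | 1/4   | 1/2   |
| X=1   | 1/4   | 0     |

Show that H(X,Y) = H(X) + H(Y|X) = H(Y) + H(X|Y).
Marginal P(X) (row sums):
  P(X=0) = 1/4 + 1/2 = 3/4
  P(X=1) = 1/4 + 0 = 1/4
Marginal P(Y) (column sums):
  P(Y=0) = 1/4 + 1/4 = 1/2
  P(Y=1) = 1/2 + 0 = 1/2

Decomposition 1: H(X) + H(Y|X)
H(X) = -[(3/4)·log₂(3/4) + (1/4)·log₂(1/4)]
  = 0.3113 + 0.5000
  = 0.8113 bits
H(Y|X) = -Σ P(X,Y)·log₂ P(Y|X), where P(Y|X) = P(X,Y) / P(X)
  (cells with P(X,Y) = 0 contribute 0)
  (X=0,Y=0): P(Y|X) = (1/4)/(3/4) = 1/3;  -(1/4)·log₂(1/3) = 0.3962
  (X=0,Y=1): P(Y|X) = (1/2)/(3/4) = 2/3;  -(1/2)·log₂(2/3) = 0.2925
  (X=1,Y=0): P(Y|X) = (1/4)/(1/4) = 1;  -(1/4)·log₂(1) = 0.0000
H(Y|X) = 0.3962 + 0.2925 + 0.0000
  = 0.6887 bits
H(X) + H(Y|X) = 0.8113 + 0.6887 = 1.5000 bits

Decomposition 2: H(Y) + H(X|Y)
H(Y) = -[(1/2)·log₂(1/2) + (1/2)·log₂(1/2)]
  = 0.5000 + 0.5000
  = 1.0000 bits
H(X|Y) = -Σ P(X,Y)·log₂ P(X|Y), where P(X|Y) = P(X,Y) / P(Y)
  (cells with P(X,Y) = 0 contribute 0)
  (X=0,Y=0): P(X|Y) = (1/4)/(1/2) = 1/2;  -(1/4)·log₂(1/2) = 0.2500
  (X=0,Y=1): P(X|Y) = (1/2)/(1/2) = 1;  -(1/2)·log₂(1) = 0.0000
  (X=1,Y=0): P(X|Y) = (1/4)/(1/2) = 1/2;  -(1/4)·log₂(1/2) = 0.2500
H(X|Y) = 0.2500 + 0.0000 + 0.2500
  = 0.5000 bits
H(Y) + H(X|Y) = 1.0000 + 0.5000 = 1.5000 bits

Direct computation of the joint entropy:
H(X,Y) = -[(1/4)·log₂(1/4) + (1/2)·log₂(1/2) + (1/4)·log₂(1/4)]
  = 0.5000 + 0.5000 + 0.5000
  = 1.5000 bits

All three agree: H(X,Y) = 1.5000 bits ✓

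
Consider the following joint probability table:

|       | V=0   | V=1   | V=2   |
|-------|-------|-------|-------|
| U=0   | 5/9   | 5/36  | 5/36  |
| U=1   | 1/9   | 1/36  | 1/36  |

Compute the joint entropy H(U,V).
H(U,V) = -Σ P(U,V) log₂ P(U,V), summed over the non-zero cells:
H(U,V) = -[(5/9)·log₂(5/9) + (5/36)·log₂(5/36) + (5/36)·log₂(5/36) + (1/9)·log₂(1/9) + (1/36)·log₂(1/36) + (1/36)·log₂(1/36)]
  = 0.4711 + 0.3956 + 0.3956 + 0.3522 + 0.1436 + 0.1436
  = 1.9017 bits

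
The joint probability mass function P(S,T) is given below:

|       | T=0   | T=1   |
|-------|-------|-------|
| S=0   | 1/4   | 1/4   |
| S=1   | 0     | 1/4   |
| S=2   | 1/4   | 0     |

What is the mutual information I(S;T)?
Marginal P(S) (row sums):
  P(S=0) = 1/4 + 1/4 = 1/2
  P(S=1) = 0 + 1/4 = 1/4
  P(S=2) = 1/4 + 0 = 1/4
Marginal P(T) (column sums):
  P(T=0) = 1/4 + 0 + 1/4 = 1/2
  P(T=1) = 1/4 + 1/4 + 0 = 1/2

H(S) = -[(1/2)·log₂(1/2) + (1/4)·log₂(1/4) + (1/4)·log₂(1/4)]
  = 0.5000 + 0.5000 + 0.5000
  = 1.5000 bits
H(T) = -[(1/2)·log₂(1/2) + (1/2)·log₂(1/2)]
  = 0.5000 + 0.5000
  = 1.0000 bits
H(S,T) = -[(1/4)·log₂(1/4) + (1/4)·log₂(1/4) + (1/4)·log₂(1/4) + (1/4)·log₂(1/4)]
  = 0.5000 + 0.5000 + 0.5000 + 0.5000
  = 2.0000 bits

I(S;T) = H(S) + H(T) - H(S,T)
  = 1.5000 + 1.0000 - 2.0000
  = 0.5000 bits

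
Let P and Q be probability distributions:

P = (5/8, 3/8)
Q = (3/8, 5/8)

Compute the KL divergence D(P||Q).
D(P||Q) = Σ P(i) log₂(P(i)/Q(i))
  i=0: (5/8) × log₂((5/8)/(3/8)) = (5/8) × log₂(5/3) = 0.4606
  i=1: (3/8) × log₂((3/8)/(5/8)) = (3/8) × log₂(3/5) = -0.2764
D(P||Q) = 0.4606 - 0.2764
  = 0.1842 bits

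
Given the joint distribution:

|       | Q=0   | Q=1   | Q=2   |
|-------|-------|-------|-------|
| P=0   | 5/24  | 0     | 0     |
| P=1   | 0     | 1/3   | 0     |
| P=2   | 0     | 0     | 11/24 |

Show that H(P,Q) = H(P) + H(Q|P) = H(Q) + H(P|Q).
Marginal P(P) (row sums):
  P(P=0) = 5/24 + 0 + 0 = 5/24
  P(P=1) = 0 + 1/3 + 0 = 1/3
  P(P=2) = 0 + 0 + 11/24 = 11/24
Marginal P(Q) (column sums):
  P(Q=0) = 5/24 + 0 + 0 = 5/24
  P(Q=1) = 0 + 1/3 + 0 = 1/3
  P(Q=2) = 0 + 0 + 11/24 = 11/24

Decomposition 1: H(P) + H(Q|P)
H(P) = -[(5/24)·log₂(5/24) + (1/3)·log₂(1/3) + (11/24)·log₂(11/24)]
  = 0.4715 + 0.5283 + 0.5159
  = 1.5157 bits
H(Q|P) = -Σ P(P,Q)·log₂ P(Q|P), where P(Q|P) = P(P,Q) / P(P)
  (cells with P(P,Q) = 0 contribute 0)
  (P=0,Q=0): P(Q|P) = (5/24)/(5/24) = 1;  -(5/24)·log₂(1) = 0.0000
  (P=1,Q=1): P(Q|P) = (1/3)/(1/3) = 1;  -(1/3)·log₂(1) = 0.0000
  (P=2,Q=2): P(Q|P) = (11/24)/(11/24) = 1;  -(11/24)·log₂(1) = 0.0000
H(Q|P) = 0.0000 + 0.0000 + 0.0000
  = 0.0000 bits
H(P) + H(Q|P) = 1.5157 + 0.0000 = 1.5157 bits

Decomposition 2: H(Q) + H(P|Q)
H(Q) = -[(5/24)·log₂(5/24) + (1/3)·log₂(1/3) + (11/24)·log₂(11/24)]
  = 0.4715 + 0.5283 + 0.5159
  = 1.5157 bits
H(P|Q) = -Σ P(P,Q)·log₂ P(P|Q), where P(P|Q) = P(P,Q) / P(Q)
  (cells with P(P,Q) = 0 contribute 0)
  (P=0,Q=0): P(P|Q) = (5/24)/(5/24) = 1;  -(5/24)·log₂(1) = 0.0000
  (P=1,Q=1): P(P|Q) = (1/3)/(1/3) = 1;  -(1/3)·log₂(1) = 0.0000
  (P=2,Q=2): P(P|Q) = (11/24)/(11/24) = 1;  -(11/24)·log₂(1) = 0.0000
H(P|Q) = 0.0000 + 0.0000 + 0.0000
  = 0.0000 bits
H(Q) + H(P|Q) = 1.5157 + 0.0000 = 1.5157 bits

Direct computation of the joint entropy:
H(P,Q) = -[(5/24)·log₂(5/24) + (1/3)·log₂(1/3) + (11/24)·log₂(11/24)]
  = 0.4715 + 0.5283 + 0.5159
  = 1.5157 bits

All three agree: H(P,Q) = 1.5157 bits ✓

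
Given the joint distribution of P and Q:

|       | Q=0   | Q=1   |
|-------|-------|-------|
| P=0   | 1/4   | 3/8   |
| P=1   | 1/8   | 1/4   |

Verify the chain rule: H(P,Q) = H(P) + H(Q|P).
Left side:
H(P,Q) = -[(1/4)·log₂(1/4) + (3/8)·log₂(3/8) + (1/8)·log₂(1/8) + (1/4)·log₂(1/4)]
  = 0.5000 + 0.5306 + 0.3750 + 0.5000
  = 1.9056 bits

Right side:
Marginal P(P) (row sums):
  P(P=0) = 1/4 + 3/8 = 5/8
  P(P=1) = 1/8 + 1/4 = 3/8
H(P) = -[(5/8)·log₂(5/8) + (3/8)·log₂(3/8)]
  = 0.4238 + 0.5306
  = 0.9544 bits
H(Q|P) = -Σ P(P,Q)·log₂ P(Q|P), where P(Q|P) = P(P,Q) / P(P)
  (P=0,Q=0): P(Q|P) = (1/4)/(5/8) = 2/5;  -(1/4)·log₂(2/5) = 0.3305
  (P=0,Q=1): P(Q|P) = (3/8)/(5/8) = 3/5;  -(3/8)·log₂(3/5) = 0.2764
  (P=1,Q=0): P(Q|P) = (1/8)/(3/8) = 1/3;  -(1/8)·log₂(1/3) = 0.1981
  (P=1,Q=1): P(Q|P) = (1/4)/(3/8) = 2/3;  -(1/4)·log₂(2/3) = 0.1462
H(Q|P) = 0.3305 + 0.2764 + 0.1981 + 0.1462
  = 0.9512 bits
H(P) + H(Q|P) = 0.9544 + 0.9512 = 1.9056 bits

Both sides equal 1.9056 bits, so the chain rule holds ✓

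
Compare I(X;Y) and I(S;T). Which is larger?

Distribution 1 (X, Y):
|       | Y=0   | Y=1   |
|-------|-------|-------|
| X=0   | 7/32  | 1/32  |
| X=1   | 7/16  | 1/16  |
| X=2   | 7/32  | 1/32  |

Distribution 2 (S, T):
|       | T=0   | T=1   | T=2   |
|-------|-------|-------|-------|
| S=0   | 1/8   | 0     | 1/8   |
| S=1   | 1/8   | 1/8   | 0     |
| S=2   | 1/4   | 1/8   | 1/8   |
Distribution 1 (X, Y):
Marginal P(X) (row sums):
  P(X=0) = 7/32 + 1/32 = 1/4
  P(X=1) = 7/16 + 1/16 = 1/2
  P(X=2) = 7/32 + 1/32 = 1/4
Marginal P(Y) (column sums):
  P(Y=0) = 7/32 + 7/16 + 7/32 = 7/8
  P(Y=1) = 1/32 + 1/16 + 1/32 = 1/8

H(X) = -[(1/4)·log₂(1/4) + (1/2)·log₂(1/2) + (1/4)·log₂(1/4)]
  = 0.5000 + 0.5000 + 0.5000
  = 1.5000 bits
H(Y) = -[(7/8)·log₂(7/8) + (1/8)·log₂(1/8)]
  = 0.1686 + 0.3750
  = 0.5436 bits
H(X,Y) = -[(7/32)·log₂(7/32) + (1/32)·log₂(1/32) + (7/16)·log₂(7/16) + (1/16)·log₂(1/16) + (7/32)·log₂(7/32) + (1/32)·log₂(1/32)]
  = 0.4796 + 0.1563 + 0.5218 + 0.2500 + 0.4796 + 0.1563
  = 2.0436 bits

I(X;Y) = H(X) + H(Y) - H(X,Y)
  = 1.5000 + 0.5436 - 2.0436
  = 0.0000 bits

Distribution 2 (S, T):
Marginal P(S) (row sums):
  P(S=0) = 1/8 + 0 + 1/8 = 1/4
  P(S=1) = 1/8 + 1/8 + 0 = 1/4
  P(S=2) = 1/4 + 1/8 + 1/8 = 1/2
Marginal P(T) (column sums):
  P(T=0) = 1/8 + 1/8 + 1/4 = 1/2
  P(T=1) = 0 + 1/8 + 1/8 = 1/4
  P(T=2) = 1/8 + 0 + 1/8 = 1/4

H(S) = -[(1/4)·log₂(1/4) + (1/4)·log₂(1/4) + (1/2)·log₂(1/2)]
  = 0.5000 + 0.5000 + 0.5000
  = 1.5000 bits
H(T) = -[(1/2)·log₂(1/2) + (1/4)·log₂(1/4) + (1/4)·log₂(1/4)]
  = 0.5000 + 0.5000 + 0.5000
  = 1.5000 bits
H(S,T) = -[(1/8)·log₂(1/8) + (1/8)·log₂(1/8) + (1/8)·log₂(1/8) + (1/8)·log₂(1/8) + (1/4)·log₂(1/4) + (1/8)·log₂(1/8) + (1/8)·log₂(1/8)]
  = 0.3750 + 0.3750 + 0.3750 + 0.3750 + 0.5000 + 0.3750 + 0.3750
  = 2.7500 bits

I(S;T) = H(S) + H(T) - H(S,T)
  = 1.5000 + 1.5000 - 2.7500
  = 0.2500 bits

I(S;T) = 0.2500 bits > I(X;Y) = 0.0000 bits, so (S, T) has the higher mutual information (stronger dependence).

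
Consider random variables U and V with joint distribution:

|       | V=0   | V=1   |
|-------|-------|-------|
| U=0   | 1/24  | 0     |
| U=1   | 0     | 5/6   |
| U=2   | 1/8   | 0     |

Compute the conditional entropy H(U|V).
Marginal P(V) (column sums):
  P(V=0) = 1/24 + 0 + 1/8 = 1/6
  P(V=1) = 0 + 5/6 + 0 = 5/6

H(U|V) = -Σ P(U,V)·log₂ P(U|V), where P(U|V) = P(U,V) / P(V)
  (cells with P(U,V) = 0 contribute 0)
  (U=0,V=0): P(U|V) = (1/24)/(1/6) = 1/4;  -(1/24)·log₂(1/4) = 0.0833
  (U=1,V=1): P(U|V) = (5/6)/(5/6) = 1;  -(5/6)·log₂(1) = 0.0000
  (U=2,V=0): P(U|V) = (1/8)/(1/6) = 3/4;  -(1/8)·log₂(3/4) = 0.0519
H(U|V) = 0.0833 + 0.0000 + 0.0519
  = 0.1352 bits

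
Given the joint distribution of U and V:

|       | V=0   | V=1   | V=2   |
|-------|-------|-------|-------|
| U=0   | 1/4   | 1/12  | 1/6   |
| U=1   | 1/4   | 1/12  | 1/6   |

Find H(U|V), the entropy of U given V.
Marginal P(V) (column sums):
  P(V=0) = 1/4 + 1/4 = 1/2
  P(V=1) = 1/12 + 1/12 = 1/6
  P(V=2) = 1/6 + 1/6 = 1/3

H(U|V) = -Σ P(U,V)·log₂ P(U|V), where P(U|V) = P(U,V) / P(V)
  (U=0,V=0): P(U|V) = (1/4)/(1/2) = 1/2;  -(1/4)·log₂(1/2) = 0.2500
  (U=0,V=1): P(U|V) = (1/12)/(1/6) = 1/2;  -(1/12)·log₂(1/2) = 0.0833
  (U=0,V=2): P(U|V) = (1/6)/(1/3) = 1/2;  -(1/6)·log₂(1/2) = 0.1667
  (U=1,V=0): P(U|V) = (1/4)/(1/2) = 1/2;  -(1/4)·log₂(1/2) = 0.2500
  (U=1,V=1): P(U|V) = (1/12)/(1/6) = 1/2;  -(1/12)·log₂(1/2) = 0.0833
  (U=1,V=2): P(U|V) = (1/6)/(1/3) = 1/2;  -(1/6)·log₂(1/2) = 0.1667
H(U|V) = 0.2500 + 0.0833 + 0.1667 + 0.2500 + 0.0833 + 0.1667
  = 1.0000 bits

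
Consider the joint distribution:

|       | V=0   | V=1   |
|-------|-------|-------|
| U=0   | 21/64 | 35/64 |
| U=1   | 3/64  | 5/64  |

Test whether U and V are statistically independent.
Marginal P(U) (row sums):
  P(U=0) = 21/64 + 35/64 = 7/8
  P(U=1) = 3/64 + 5/64 = 1/8
Marginal P(V) (column sums):
  P(V=0) = 21/64 + 3/64 = 3/8
  P(V=1) = 35/64 + 5/64 = 5/8

U and V are independent iff P(U=i,V=j) = P(U=i)·P(V=j) for every cell.
  P(U=0)·P(V=0) = 7/8 × 3/8 = 21/64 = P(U=0,V=0) ✓
  P(U=0)·P(V=1) = 7/8 × 5/8 = 35/64 = P(U=0,V=1) ✓
  P(U=1)·P(V=0) = 1/8 × 3/8 = 3/64 = P(U=1,V=0) ✓
  P(U=1)·P(V=1) = 1/8 × 5/8 = 5/64 = P(U=1,V=1) ✓

Yes, U and V are independent: every cell factors, so I(U;V) = 0 bits.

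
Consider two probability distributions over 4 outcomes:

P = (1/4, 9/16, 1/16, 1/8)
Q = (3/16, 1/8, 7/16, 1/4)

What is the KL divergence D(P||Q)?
D(P||Q) = Σ P(i) log₂(P(i)/Q(i))
  i=0: (1/4) × log₂((1/4)/(3/16)) = (1/4) × log₂(4/3) = 0.1038
  i=1: (9/16) × log₂((9/16)/(1/8)) = (9/16) × log₂(9/2) = 1.2206
  i=2: (1/16) × log₂((1/16)/(7/16)) = (1/16) × log₂(1/7) = -0.1755
  i=3: (1/8) × log₂((1/8)/(1/4)) = (1/8) × log₂(1/2) = -0.1250
D(P||Q) = 0.1038 + 1.2206 - 0.1755 - 0.1250
  = 1.0239 bits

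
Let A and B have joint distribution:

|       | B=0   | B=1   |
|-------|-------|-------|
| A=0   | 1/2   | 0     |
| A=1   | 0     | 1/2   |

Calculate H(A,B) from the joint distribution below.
H(A,B) = -Σ P(A,B) log₂ P(A,B), summed over the non-zero cells:
H(A,B) = -[(1/2)·log₂(1/2) + (1/2)·log₂(1/2)]
  = 0.5000 + 0.5000
  = 1.0000 bits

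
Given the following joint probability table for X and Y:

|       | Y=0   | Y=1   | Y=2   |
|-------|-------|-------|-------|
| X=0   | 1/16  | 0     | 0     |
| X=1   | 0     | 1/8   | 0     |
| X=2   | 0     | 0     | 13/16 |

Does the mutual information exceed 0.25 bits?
Marginal P(X) (row sums):
  P(X=0) = 1/16 + 0 + 0 = 1/16
  P(X=1) = 0 + 1/8 + 0 = 1/8
  P(X=2) = 0 + 0 + 13/16 = 13/16
Marginal P(Y) (column sums):
  P(Y=0) = 1/16 + 0 + 0 = 1/16
  P(Y=1) = 0 + 1/8 + 0 = 1/8
  P(Y=2) = 0 + 0 + 13/16 = 13/16

H(X) = -[(1/16)·log₂(1/16) + (1/8)·log₂(1/8) + (13/16)·log₂(13/16)]
  = 0.2500 + 0.3750 + 0.2434
  = 0.8684 bits
H(Y) = -[(1/16)·log₂(1/16) + (1/8)·log₂(1/8) + (13/16)·log₂(13/16)]
  = 0.2500 + 0.3750 + 0.2434
  = 0.8684 bits
H(X,Y) = -[(1/16)·log₂(1/16) + (1/8)·log₂(1/8) + (13/16)·log₂(13/16)]
  = 0.2500 + 0.3750 + 0.2434
  = 0.8684 bits

I(X;Y) = H(X) + H(Y) - H(X,Y)
  = 0.8684 + 0.8684 - 0.8684
  = 0.8684 bits

Yes. I(X;Y) = 0.8684 bits, which is > 0.25 bits.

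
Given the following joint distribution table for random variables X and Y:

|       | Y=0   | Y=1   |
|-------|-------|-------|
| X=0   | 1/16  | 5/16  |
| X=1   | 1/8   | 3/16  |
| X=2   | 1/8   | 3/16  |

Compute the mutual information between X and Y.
Marginal P(X) (row sums):
  P(X=0) = 1/16 + 5/16 = 3/8
  P(X=1) = 1/8 + 3/16 = 5/16
  P(X=2) = 1/8 + 3/16 = 5/16
Marginal P(Y) (column sums):
  P(Y=0) = 1/16 + 1/8 + 1/8 = 5/16
  P(Y=1) = 5/16 + 3/16 + 3/16 = 11/16

H(X) = -[(3/8)·log₂(3/8) + (5/16)·log₂(5/16) + (5/16)·log₂(5/16)]
  = 0.5306 + 0.5244 + 0.5244
  = 1.5794 bits
H(Y) = -[(5/16)·log₂(5/16) + (11/16)·log₂(11/16)]
  = 0.5244 + 0.3716
  = 0.8960 bits
H(X,Y) = -[(1/16)·log₂(1/16) + (5/16)·log₂(5/16) + (1/8)·log₂(1/8) + (3/16)·log₂(3/16) + (1/8)·log₂(1/8) + (3/16)·log₂(3/16)]
  = 0.2500 + 0.5244 + 0.3750 + 0.4528 + 0.3750 + 0.4528
  = 2.4300 bits

I(X;Y) = H(X) + H(Y) - H(X,Y)
  = 1.5794 + 0.8960 - 2.4300
  = 0.0454 bits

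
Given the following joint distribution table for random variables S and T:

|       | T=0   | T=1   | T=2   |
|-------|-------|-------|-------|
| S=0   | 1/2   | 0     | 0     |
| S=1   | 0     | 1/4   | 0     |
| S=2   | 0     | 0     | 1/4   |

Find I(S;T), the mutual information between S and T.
Marginal P(S) (row sums):
  P(S=0) = 1/2 + 0 + 0 = 1/2
  P(S=1) = 0 + 1/4 + 0 = 1/4
  P(S=2) = 0 + 0 + 1/4 = 1/4
Marginal P(T) (column sums):
  P(T=0) = 1/2 + 0 + 0 = 1/2
  P(T=1) = 0 + 1/4 + 0 = 1/4
  P(T=2) = 0 + 0 + 1/4 = 1/4

H(S) = -[(1/2)·log₂(1/2) + (1/4)·log₂(1/4) + (1/4)·log₂(1/4)]
  = 0.5000 + 0.5000 + 0.5000
  = 1.5000 bits
H(T) = -[(1/2)·log₂(1/2) + (1/4)·log₂(1/4) + (1/4)·log₂(1/4)]
  = 0.5000 + 0.5000 + 0.5000
  = 1.5000 bits
H(S,T) = -[(1/2)·log₂(1/2) + (1/4)·log₂(1/4) + (1/4)·log₂(1/4)]
  = 0.5000 + 0.5000 + 0.5000
  = 1.5000 bits

I(S;T) = H(S) + H(T) - H(S,T)
  = 1.5000 + 1.5000 - 1.5000
  = 1.5000 bits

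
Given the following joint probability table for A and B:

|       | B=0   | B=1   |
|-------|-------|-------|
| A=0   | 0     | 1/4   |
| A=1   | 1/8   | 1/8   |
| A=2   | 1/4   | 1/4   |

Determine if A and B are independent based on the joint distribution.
Marginal P(A) (row sums):
  P(A=0) = 0 + 1/4 = 1/4
  P(A=1) = 1/8 + 1/8 = 1/4
  P(A=2) = 1/4 + 1/4 = 1/2
Marginal P(B) (column sums):
  P(B=0) = 0 + 1/8 + 1/4 = 3/8
  P(B=1) = 1/4 + 1/8 + 1/4 = 5/8

A and B are independent iff P(A=i,B=j) = P(A=i)·P(B=j) for every cell.
  P(A=0)·P(B=0) = 1/4 × 3/8 = 3/32, but P(A=0,B=0) = 0 ✗

No, A and B are not independent. Quantitatively, I(A;B) > 0:

H(A) = -[(1/4)·log₂(1/4) + (1/4)·log₂(1/4) + (1/2)·log₂(1/2)]
  = 0.5000 + 0.5000 + 0.5000
  = 1.5000 bits
H(B) = -[(3/8)·log₂(3/8) + (5/8)·log₂(5/8)]
  = 0.5306 + 0.4238
  = 0.9544 bits
H(A,B) = -[(1/4)·log₂(1/4) + (1/8)·log₂(1/8) + (1/8)·log₂(1/8) + (1/4)·log₂(1/4) + (1/4)·log₂(1/4)]
  = 0.5000 + 0.3750 + 0.3750 + 0.5000 + 0.5000
  = 2.2500 bits
I(A;B) = H(A) + H(B) - H(A,B) = 1.5000 + 0.9544 - 2.2500 = 0.2044 bits > 0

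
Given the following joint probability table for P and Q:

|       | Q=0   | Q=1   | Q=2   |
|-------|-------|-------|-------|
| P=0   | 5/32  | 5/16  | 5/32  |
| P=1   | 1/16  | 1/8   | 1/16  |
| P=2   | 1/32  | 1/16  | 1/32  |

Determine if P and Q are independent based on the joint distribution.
Marginal P(P) (row sums):
  P(P=0) = 5/32 + 5/16 + 5/32 = 5/8
  P(P=1) = 1/16 + 1/8 + 1/16 = 1/4
  P(P=2) = 1/32 + 1/16 + 1/32 = 1/8
Marginal P(Q) (column sums):
  P(Q=0) = 5/32 + 1/16 + 1/32 = 1/4
  P(Q=1) = 5/16 + 1/8 + 1/16 = 1/2
  P(Q=2) = 5/32 + 1/16 + 1/32 = 1/4

P and Q are independent iff P(P=i,Q=j) = P(P=i)·P(Q=j) for every cell.
  P(P=0)·P(Q=0) = 5/8 × 1/4 = 5/32 = P(P=0,Q=0) ✓
  P(P=0)·P(Q=1) = 5/8 × 1/2 = 5/16 = P(P=0,Q=1) ✓
  P(P=0)·P(Q=2) = 5/8 × 1/4 = 5/32 = P(P=0,Q=2) ✓
  P(P=1)·P(Q=0) = 1/4 × 1/4 = 1/16 = P(P=1,Q=0) ✓
  P(P=1)·P(Q=1) = 1/4 × 1/2 = 1/8 = P(P=1,Q=1) ✓
  P(P=1)·P(Q=2) = 1/4 × 1/4 = 1/16 = P(P=1,Q=2) ✓
  P(P=2)·P(Q=0) = 1/8 × 1/4 = 1/32 = P(P=2,Q=0) ✓
  P(P=2)·P(Q=1) = 1/8 × 1/2 = 1/16 = P(P=2,Q=1) ✓
  P(P=2)·P(Q=2) = 1/8 × 1/4 = 1/32 = P(P=2,Q=2) ✓

Yes, P and Q are independent: every cell factors, so I(P;Q) = 0 bits.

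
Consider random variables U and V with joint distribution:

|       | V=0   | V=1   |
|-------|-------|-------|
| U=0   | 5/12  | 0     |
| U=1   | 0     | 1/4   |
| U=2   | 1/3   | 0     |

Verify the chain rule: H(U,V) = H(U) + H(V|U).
Left side:
H(U,V) = -[(5/12)·log₂(5/12) + (1/4)·log₂(1/4) + (1/3)·log₂(1/3)]
  = 0.5263 + 0.5000 + 0.5283
  = 1.5546 bits

Right side:
Marginal P(U) (row sums):
  P(U=0) = 5/12 + 0 = 5/12
  P(U=1) = 0 + 1/4 = 1/4
  P(U=2) = 1/3 + 0 = 1/3
H(U) = -[(5/12)·log₂(5/12) + (1/4)·log₂(1/4) + (1/3)·log₂(1/3)]
  = 0.5263 + 0.5000 + 0.5283
  = 1.5546 bits
H(V|U) = -Σ P(U,V)·log₂ P(V|U), where P(V|U) = P(U,V) / P(U)
  (cells with P(U,V) = 0 contribute 0)
  (U=0,V=0): P(V|U) = (5/12)/(5/12) = 1;  -(5/12)·log₂(1) = 0.0000
  (U=1,V=1): P(V|U) = (1/4)/(1/4) = 1;  -(1/4)·log₂(1) = 0.0000
  (U=2,V=0): P(V|U) = (1/3)/(1/3) = 1;  -(1/3)·log₂(1) = 0.0000
H(V|U) = 0.0000 + 0.0000 + 0.0000
  = 0.0000 bits
H(U) + H(V|U) = 1.5546 + 0.0000 = 1.5546 bits

Both sides equal 1.5546 bits, so the chain rule holds ✓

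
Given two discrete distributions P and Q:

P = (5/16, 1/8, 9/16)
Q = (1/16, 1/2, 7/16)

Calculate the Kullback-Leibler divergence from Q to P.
D(P||Q) = Σ P(i) log₂(P(i)/Q(i))
  i=0: (5/16) × log₂((5/16)/(1/16)) = (5/16) × log₂(5) = 0.7256
  i=1: (1/8) × log₂((1/8)/(1/2)) = (1/8) × log₂(1/4) = -0.2500
  i=2: (9/16) × log₂((9/16)/(7/16)) = (9/16) × log₂(9/7) = 0.2039
D(P||Q) = 0.7256 - 0.2500 + 0.2039
  = 0.6795 bits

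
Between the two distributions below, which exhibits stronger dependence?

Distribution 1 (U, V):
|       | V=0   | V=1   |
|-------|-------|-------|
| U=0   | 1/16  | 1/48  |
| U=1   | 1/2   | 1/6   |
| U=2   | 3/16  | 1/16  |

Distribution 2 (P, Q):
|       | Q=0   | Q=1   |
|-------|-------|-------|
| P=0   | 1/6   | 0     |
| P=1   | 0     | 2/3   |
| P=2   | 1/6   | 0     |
Distribution 1 (U, V):
Marginal P(U) (row sums):
  P(U=0) = 1/16 + 1/48 = 1/12
  P(U=1) = 1/2 + 1/6 = 2/3
  P(U=2) = 3/16 + 1/16 = 1/4
Marginal P(V) (column sums):
  P(V=0) = 1/16 + 1/2 + 3/16 = 3/4
  P(V=1) = 1/48 + 1/6 + 1/16 = 1/4

H(U) = -[(1/12)·log₂(1/12) + (2/3)·log₂(2/3) + (1/4)·log₂(1/4)]
  = 0.2987 + 0.3900 + 0.5000
  = 1.1887 bits
H(V) = -[(3/4)·log₂(3/4) + (1/4)·log₂(1/4)]
  = 0.3113 + 0.5000
  = 0.8113 bits
H(U,V) = -[(1/16)·log₂(1/16) + (1/48)·log₂(1/48) + (1/2)·log₂(1/2) + (1/6)·log₂(1/6) + (3/16)·log₂(3/16) + (1/16)·log₂(1/16)]
  = 0.2500 + 0.1164 + 0.5000 + 0.4308 + 0.4528 + 0.2500
  = 2.0000 bits

I(U;V) = H(U) + H(V) - H(U,V)
  = 1.1887 + 0.8113 - 2.0000
  = 0.0000 bits

Distribution 2 (P, Q):
Marginal P(P) (row sums):
  P(P=0) = 1/6 + 0 = 1/6
  P(P=1) = 0 + 2/3 = 2/3
  P(P=2) = 1/6 + 0 = 1/6
Marginal P(Q) (column sums):
  P(Q=0) = 1/6 + 0 + 1/6 = 1/3
  P(Q=1) = 0 + 2/3 + 0 = 2/3

H(P) = -[(1/6)·log₂(1/6) + (2/3)·log₂(2/3) + (1/6)·log₂(1/6)]
  = 0.4308 + 0.3900 + 0.4308
  = 1.2516 bits
H(Q) = -[(1/3)·log₂(1/3) + (2/3)·log₂(2/3)]
  = 0.5283 + 0.3900
  = 0.9183 bits
H(P,Q) = -[(1/6)·log₂(1/6) + (2/3)·log₂(2/3) + (1/6)·log₂(1/6)]
  = 0.4308 + 0.3900 + 0.4308
  = 1.2516 bits

I(P;Q) = H(P) + H(Q) - H(P,Q)
  = 1.2516 + 0.9183 - 1.2516
  = 0.9183 bits

I(P;Q) = 0.9183 bits > I(U;V) = 0.0000 bits, so (P, Q) has the higher mutual information (stronger dependence).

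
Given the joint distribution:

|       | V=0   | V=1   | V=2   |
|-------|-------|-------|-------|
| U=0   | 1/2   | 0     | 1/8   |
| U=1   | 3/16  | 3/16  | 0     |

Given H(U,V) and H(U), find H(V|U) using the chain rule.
From the chain rule: H(U,V) = H(U) + H(V|U)
Therefore: H(V|U) = H(U,V) - H(U)

H(U,V) = -[(1/2)·log₂(1/2) + (1/8)·log₂(1/8) + (3/16)·log₂(3/16) + (3/16)·log₂(3/16)]
  = 0.5000 + 0.3750 + 0.4528 + 0.4528
  = 1.7806 bits
Marginal P(U) (row sums):
  P(U=0) = 1/2 + 0 + 1/8 = 5/8
  P(U=1) = 3/16 + 3/16 + 0 = 3/8
H(U) = -[(5/8)·log₂(5/8) + (3/8)·log₂(3/8)]
  = 0.4238 + 0.5306
  = 0.9544 bits

H(V|U) = 1.7806 - 0.9544 = 0.8262 bits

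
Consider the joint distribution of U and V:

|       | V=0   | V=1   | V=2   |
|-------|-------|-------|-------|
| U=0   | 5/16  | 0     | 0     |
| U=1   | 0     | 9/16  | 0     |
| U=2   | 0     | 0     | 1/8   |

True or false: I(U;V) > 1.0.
Marginal P(U) (row sums):
  P(U=0) = 5/16 + 0 + 0 = 5/16
  P(U=1) = 0 + 9/16 + 0 = 9/16
  P(U=2) = 0 + 0 + 1/8 = 1/8
Marginal P(V) (column sums):
  P(V=0) = 5/16 + 0 + 0 = 5/16
  P(V=1) = 0 + 9/16 + 0 = 9/16
  P(V=2) = 0 + 0 + 1/8 = 1/8

H(U) = -[(5/16)·log₂(5/16) + (9/16)·log₂(9/16) + (1/8)·log₂(1/8)]
  = 0.5244 + 0.4669 + 0.3750
  = 1.3663 bits
H(V) = -[(5/16)·log₂(5/16) + (9/16)·log₂(9/16) + (1/8)·log₂(1/8)]
  = 0.5244 + 0.4669 + 0.3750
  = 1.3663 bits
H(U,V) = -[(5/16)·log₂(5/16) + (9/16)·log₂(9/16) + (1/8)·log₂(1/8)]
  = 0.5244 + 0.4669 + 0.3750
  = 1.3663 bits

I(U;V) = H(U) + H(V) - H(U,V)
  = 1.3663 + 1.3663 - 1.3663
  = 1.3663 bits

True. I(U;V) = 1.3663 bits, which is > 1.0 bits.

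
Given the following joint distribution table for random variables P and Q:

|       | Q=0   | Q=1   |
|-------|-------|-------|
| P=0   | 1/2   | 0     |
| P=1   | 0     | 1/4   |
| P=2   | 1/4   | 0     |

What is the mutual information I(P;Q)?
Marginal P(P) (row sums):
  P(P=0) = 1/2 + 0 = 1/2
  P(P=1) = 0 + 1/4 = 1/4
  P(P=2) = 1/4 + 0 = 1/4
Marginal P(Q) (column sums):
  P(Q=0) = 1/2 + 0 + 1/4 = 3/4
  P(Q=1) = 0 + 1/4 + 0 = 1/4

H(P) = -[(1/2)·log₂(1/2) + (1/4)·log₂(1/4) + (1/4)·log₂(1/4)]
  = 0.5000 + 0.5000 + 0.5000
  = 1.5000 bits
H(Q) = -[(3/4)·log₂(3/4) + (1/4)·log₂(1/4)]
  = 0.3113 + 0.5000
  = 0.8113 bits
H(P,Q) = -[(1/2)·log₂(1/2) + (1/4)·log₂(1/4) + (1/4)·log₂(1/4)]
  = 0.5000 + 0.5000 + 0.5000
  = 1.5000 bits

I(P;Q) = H(P) + H(Q) - H(P,Q)
  = 1.5000 + 0.8113 - 1.5000
  = 0.8113 bits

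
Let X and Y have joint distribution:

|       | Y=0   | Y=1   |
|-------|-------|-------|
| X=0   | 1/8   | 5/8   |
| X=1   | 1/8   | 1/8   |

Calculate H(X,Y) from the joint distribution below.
H(X,Y) = -Σ P(X,Y) log₂ P(X,Y), summed over the non-zero cells:
H(X,Y) = -[(1/8)·log₂(1/8) + (5/8)·log₂(5/8) + (1/8)·log₂(1/8) + (1/8)·log₂(1/8)]
  = 0.3750 + 0.4238 + 0.3750 + 0.3750
  = 1.5488 bits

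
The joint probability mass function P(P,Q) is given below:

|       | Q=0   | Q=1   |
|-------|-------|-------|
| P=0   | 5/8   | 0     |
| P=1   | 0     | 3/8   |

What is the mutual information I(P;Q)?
Marginal P(P) (row sums):
  P(P=0) = 5/8 + 0 = 5/8
  P(P=1) = 0 + 3/8 = 3/8
Marginal P(Q) (column sums):
  P(Q=0) = 5/8 + 0 = 5/8
  P(Q=1) = 0 + 3/8 = 3/8

H(P) = -[(5/8)·log₂(5/8) + (3/8)·log₂(3/8)]
  = 0.4238 + 0.5306
  = 0.9544 bits
H(Q) = -[(5/8)·log₂(5/8) + (3/8)·log₂(3/8)]
  = 0.4238 + 0.5306
  = 0.9544 bits
H(P,Q) = -[(5/8)·log₂(5/8) + (3/8)·log₂(3/8)]
  = 0.4238 + 0.5306
  = 0.9544 bits

I(P;Q) = H(P) + H(Q) - H(P,Q)
  = 0.9544 + 0.9544 - 0.9544
  = 0.9544 bits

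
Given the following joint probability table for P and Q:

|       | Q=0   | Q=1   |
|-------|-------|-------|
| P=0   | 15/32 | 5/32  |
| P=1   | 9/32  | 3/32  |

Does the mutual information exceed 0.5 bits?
Marginal P(P) (row sums):
  P(P=0) = 15/32 + 5/32 = 5/8
  P(P=1) = 9/32 + 3/32 = 3/8
Marginal P(Q) (column sums):
  P(Q=0) = 15/32 + 9/32 = 3/4
  P(Q=1) = 5/32 + 3/32 = 1/4

H(P) = -[(5/8)·log₂(5/8) + (3/8)·log₂(3/8)]
  = 0.4238 + 0.5306
  = 0.9544 bits
H(Q) = -[(3/4)·log₂(3/4) + (1/4)·log₂(1/4)]
  = 0.3113 + 0.5000
  = 0.8113 bits
H(P,Q) = -[(15/32)·log₂(15/32) + (5/32)·log₂(5/32) + (9/32)·log₂(9/32) + (3/32)·log₂(3/32)]
  = 0.5124 + 0.4184 + 0.5147 + 0.3202
  = 1.7657 bits

I(P;Q) = H(P) + H(Q) - H(P,Q)
  = 0.9544 + 0.8113 - 1.7657
  = 0.0000 bits

No. I(P;Q) = 0.0000 bits, which is ≤ 0.5 bits.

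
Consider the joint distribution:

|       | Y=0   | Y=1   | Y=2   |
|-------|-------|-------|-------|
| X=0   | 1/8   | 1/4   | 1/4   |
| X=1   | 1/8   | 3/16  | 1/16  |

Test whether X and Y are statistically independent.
Marginal P(X) (row sums):
  P(X=0) = 1/8 + 1/4 + 1/4 = 5/8
  P(X=1) = 1/8 + 3/16 + 1/16 = 3/8
Marginal P(Y) (column sums):
  P(Y=0) = 1/8 + 1/8 = 1/4
  P(Y=1) = 1/4 + 3/16 = 7/16
  P(Y=2) = 1/4 + 1/16 = 5/16

X and Y are independent iff P(X=i,Y=j) = P(X=i)·P(Y=j) for every cell.
  P(X=0)·P(Y=0) = 5/8 × 1/4 = 5/32, but P(X=0,Y=0) = 1/8 ✗

No, X and Y are not independent. Quantitatively, I(X;Y) > 0:

H(X) = -[(5/8)·log₂(5/8) + (3/8)·log₂(3/8)]
  = 0.4238 + 0.5306
  = 0.9544 bits
H(Y) = -[(1/4)·log₂(1/4) + (7/16)·log₂(7/16) + (5/16)·log₂(5/16)]
  = 0.5000 + 0.5218 + 0.5244
  = 1.5462 bits
H(X,Y) = -[(1/8)·log₂(1/8) + (1/4)·log₂(1/4) + (1/4)·log₂(1/4) + (1/8)·log₂(1/8) + (3/16)·log₂(3/16) + (1/16)·log₂(1/16)]
  = 0.3750 + 0.5000 + 0.5000 + 0.3750 + 0.4528 + 0.2500
  = 2.4528 bits
I(X;Y) = H(X) + H(Y) - H(X,Y) = 0.9544 + 1.5462 - 2.4528 = 0.0478 bits > 0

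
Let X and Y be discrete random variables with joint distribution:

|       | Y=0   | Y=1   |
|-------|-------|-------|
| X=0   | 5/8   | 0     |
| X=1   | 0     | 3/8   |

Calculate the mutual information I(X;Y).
Marginal P(X) (row sums):
  P(X=0) = 5/8 + 0 = 5/8
  P(X=1) = 0 + 3/8 = 3/8
Marginal P(Y) (column sums):
  P(Y=0) = 5/8 + 0 = 5/8
  P(Y=1) = 0 + 3/8 = 3/8

H(X) = -[(5/8)·log₂(5/8) + (3/8)·log₂(3/8)]
  = 0.4238 + 0.5306
  = 0.9544 bits
H(Y) = -[(5/8)·log₂(5/8) + (3/8)·log₂(3/8)]
  = 0.4238 + 0.5306
  = 0.9544 bits
H(X,Y) = -[(5/8)·log₂(5/8) + (3/8)·log₂(3/8)]
  = 0.4238 + 0.5306
  = 0.9544 bits

I(X;Y) = H(X) + H(Y) - H(X,Y)
  = 0.9544 + 0.9544 - 0.9544
  = 0.9544 bits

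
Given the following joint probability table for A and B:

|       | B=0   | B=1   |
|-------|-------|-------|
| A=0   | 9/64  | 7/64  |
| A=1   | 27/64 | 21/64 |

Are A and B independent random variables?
Marginal P(A) (row sums):
  P(A=0) = 9/64 + 7/64 = 1/4
  P(A=1) = 27/64 + 21/64 = 3/4
Marginal P(B) (column sums):
  P(B=0) = 9/64 + 27/64 = 9/16
  P(B=1) = 7/64 + 21/64 = 7/16

A and B are independent iff P(A=i,B=j) = P(A=i)·P(B=j) for every cell.
  P(A=0)·P(B=0) = 1/4 × 9/16 = 9/64 = P(A=0,B=0) ✓
  P(A=0)·P(B=1) = 1/4 × 7/16 = 7/64 = P(A=0,B=1) ✓
  P(A=1)·P(B=0) = 3/4 × 9/16 = 27/64 = P(A=1,B=0) ✓
  P(A=1)·P(B=1) = 3/4 × 7/16 = 21/64 = P(A=1,B=1) ✓

Yes, A and B are independent: every cell factors, so I(A;B) = 0 bits.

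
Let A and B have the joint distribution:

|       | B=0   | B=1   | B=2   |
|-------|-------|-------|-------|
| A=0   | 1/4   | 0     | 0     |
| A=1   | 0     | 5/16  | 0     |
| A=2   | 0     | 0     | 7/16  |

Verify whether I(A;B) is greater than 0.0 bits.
Marginal P(A) (row sums):
  P(A=0) = 1/4 + 0 + 0 = 1/4
  P(A=1) = 0 + 5/16 + 0 = 5/16
  P(A=2) = 0 + 0 + 7/16 = 7/16
Marginal P(B) (column sums):
  P(B=0) = 1/4 + 0 + 0 = 1/4
  P(B=1) = 0 + 5/16 + 0 = 5/16
  P(B=2) = 0 + 0 + 7/16 = 7/16

H(A) = -[(1/4)·log₂(1/4) + (5/16)·log₂(5/16) + (7/16)·log₂(7/16)]
  = 0.5000 + 0.5244 + 0.5218
  = 1.5462 bits
H(B) = -[(1/4)·log₂(1/4) + (5/16)·log₂(5/16) + (7/16)·log₂(7/16)]
  = 0.5000 + 0.5244 + 0.5218
  = 1.5462 bits
H(A,B) = -[(1/4)·log₂(1/4) + (5/16)·log₂(5/16) + (7/16)·log₂(7/16)]
  = 0.5000 + 0.5244 + 0.5218
  = 1.5462 bits

I(A;B) = H(A) + H(B) - H(A,B)
  = 1.5462 + 1.5462 - 1.5462
  = 1.5462 bits

Yes. I(A;B) = 1.5462 bits, which is > 0.0 bits.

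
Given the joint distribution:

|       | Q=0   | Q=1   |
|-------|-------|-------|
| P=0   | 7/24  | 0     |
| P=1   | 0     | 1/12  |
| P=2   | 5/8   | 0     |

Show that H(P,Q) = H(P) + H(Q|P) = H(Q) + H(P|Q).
Marginal P(P) (row sums):
  P(P=0) = 7/24 + 0 = 7/24
  P(P=1) = 0 + 1/12 = 1/12
  P(P=2) = 5/8 + 0 = 5/8
Marginal P(Q) (column sums):
  P(Q=0) = 7/24 + 0 + 5/8 = 11/12
  P(Q=1) = 0 + 1/12 + 0 = 1/12

Decomposition 1: H(P) + H(Q|P)
H(P) = -[(7/24)·log₂(7/24) + (1/12)·log₂(1/12) + (5/8)·log₂(5/8)]
  = 0.5185 + 0.2987 + 0.4238
  = 1.2410 bits
H(Q|P) = -Σ P(P,Q)·log₂ P(Q|P), where P(Q|P) = P(P,Q) / P(P)
  (cells with P(P,Q) = 0 contribute 0)
  (P=0,Q=0): P(Q|P) = (7/24)/(7/24) = 1;  -(7/24)·log₂(1) = 0.0000
  (P=1,Q=1): P(Q|P) = (1/12)/(1/12) = 1;  -(1/12)·log₂(1) = 0.0000
  (P=2,Q=0): P(Q|P) = (5/8)/(5/8) = 1;  -(5/8)·log₂(1) = 0.0000
H(Q|P) = 0.0000 + 0.0000 + 0.0000
  = 0.0000 bits
H(P) + H(Q|P) = 1.2410 + 0.0000 = 1.2410 bits

Decomposition 2: H(Q) + H(P|Q)
H(Q) = -[(11/12)·log₂(11/12) + (1/12)·log₂(1/12)]
  = 0.1151 + 0.2987
  = 0.4138 bits
H(P|Q) = -Σ P(P,Q)·log₂ P(P|Q), where P(P|Q) = P(P,Q) / P(Q)
  (cells with P(P,Q) = 0 contribute 0)
  (P=0,Q=0): P(P|Q) = (7/24)/(11/12) = 7/22;  -(7/24)·log₂(7/22) = 0.4819
  (P=1,Q=1): P(P|Q) = (1/12)/(1/12) = 1;  -(1/12)·log₂(1) = 0.0000
  (P=2,Q=0): P(P|Q) = (5/8)/(11/12) = 15/22;  -(5/8)·log₂(15/22) = 0.3453
H(P|Q) = 0.4819 + 0.0000 + 0.3453
  = 0.8272 bits
H(Q) + H(P|Q) = 0.4138 + 0.8272 = 1.2410 bits

Direct computation of the joint entropy:
H(P,Q) = -[(7/24)·log₂(7/24) + (1/12)·log₂(1/12) + (5/8)·log₂(5/8)]
  = 0.5185 + 0.2987 + 0.4238
  = 1.2410 bits

All three agree: H(P,Q) = 1.2410 bits ✓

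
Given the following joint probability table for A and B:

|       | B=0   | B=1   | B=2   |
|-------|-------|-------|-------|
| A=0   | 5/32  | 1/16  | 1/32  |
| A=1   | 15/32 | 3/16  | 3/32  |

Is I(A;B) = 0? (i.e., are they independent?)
Marginal P(A) (row sums):
  P(A=0) = 5/32 + 1/16 + 1/32 = 1/4
  P(A=1) = 15/32 + 3/16 + 3/32 = 3/4
Marginal P(B) (column sums):
  P(B=0) = 5/32 + 15/32 = 5/8
  P(B=1) = 1/16 + 3/16 = 1/4
  P(B=2) = 1/32 + 3/32 = 1/8

A and B are independent iff P(A=i,B=j) = P(A=i)·P(B=j) for every cell.
  P(A=0)·P(B=0) = 1/4 × 5/8 = 5/32 = P(A=0,B=0) ✓
  P(A=0)·P(B=1) = 1/4 × 1/4 = 1/16 = P(A=0,B=1) ✓
  P(A=0)·P(B=2) = 1/4 × 1/8 = 1/32 = P(A=0,B=2) ✓
  P(A=1)·P(B=0) = 3/4 × 5/8 = 15/32 = P(A=1,B=0) ✓
  P(A=1)·P(B=1) = 3/4 × 1/4 = 3/16 = P(A=1,B=1) ✓
  P(A=1)·P(B=2) = 3/4 × 1/8 = 3/32 = P(A=1,B=2) ✓

Yes, A and B are independent: every cell factors, so I(A;B) = 0 bits.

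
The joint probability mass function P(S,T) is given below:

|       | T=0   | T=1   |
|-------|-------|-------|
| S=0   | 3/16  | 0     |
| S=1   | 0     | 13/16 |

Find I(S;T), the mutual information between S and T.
Marginal P(S) (row sums):
  P(S=0) = 3/16 + 0 = 3/16
  P(S=1) = 0 + 13/16 = 13/16
Marginal P(T) (column sums):
  P(T=0) = 3/16 + 0 = 3/16
  P(T=1) = 0 + 13/16 = 13/16

H(S) = -[(3/16)·log₂(3/16) + (13/16)·log₂(13/16)]
  = 0.4528 + 0.2434
  = 0.6962 bits
H(T) = -[(3/16)·log₂(3/16) + (13/16)·log₂(13/16)]
  = 0.4528 + 0.2434
  = 0.6962 bits
H(S,T) = -[(3/16)·log₂(3/16) + (13/16)·log₂(13/16)]
  = 0.4528 + 0.2434
  = 0.6962 bits

I(S;T) = H(S) + H(T) - H(S,T)
  = 0.6962 + 0.6962 - 0.6962
  = 0.6962 bits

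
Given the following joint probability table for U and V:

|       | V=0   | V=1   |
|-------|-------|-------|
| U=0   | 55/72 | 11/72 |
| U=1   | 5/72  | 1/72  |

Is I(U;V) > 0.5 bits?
Marginal P(U) (row sums):
  P(U=0) = 55/72 + 11/72 = 11/12
  P(U=1) = 5/72 + 1/72 = 1/12
Marginal P(V) (column sums):
  P(V=0) = 55/72 + 5/72 = 5/6
  P(V=1) = 11/72 + 1/72 = 1/6

H(U) = -[(11/12)·log₂(11/12) + (1/12)·log₂(1/12)]
  = 0.1151 + 0.2987
  = 0.4138 bits
H(V) = -[(5/6)·log₂(5/6) + (1/6)·log₂(1/6)]
  = 0.2192 + 0.4308
  = 0.6500 bits
H(U,V) = -[(55/72)·log₂(55/72) + (11/72)·log₂(11/72) + (5/72)·log₂(5/72) + (1/72)·log₂(1/72)]
  = 0.2968 + 0.4141 + 0.2672 + 0.0857
  = 1.0638 bits

I(U;V) = H(U) + H(V) - H(U,V)
  = 0.4138 + 0.6500 - 1.0638
  = 0.0000 bits

No. I(U;V) = 0.0000 bits, which is ≤ 0.5 bits.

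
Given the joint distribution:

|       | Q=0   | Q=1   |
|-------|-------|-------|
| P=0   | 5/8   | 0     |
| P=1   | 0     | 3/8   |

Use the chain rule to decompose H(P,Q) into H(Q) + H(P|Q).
By the chain rule: H(P,Q) = H(Q) + H(P|Q)

Marginal P(Q) (column sums):
  P(Q=0) = 5/8 + 0 = 5/8
  P(Q=1) = 0 + 3/8 = 3/8
H(Q) = -[(5/8)·log₂(5/8) + (3/8)·log₂(3/8)]
  = 0.4238 + 0.5306
  = 0.9544 bits
H(P|Q) = -Σ P(P,Q)·log₂ P(P|Q), where P(P|Q) = P(P,Q) / P(Q)
  (cells with P(P,Q) = 0 contribute 0)
  (P=0,Q=0): P(P|Q) = (5/8)/(5/8) = 1;  -(5/8)·log₂(1) = 0.0000
  (P=1,Q=1): P(P|Q) = (3/8)/(3/8) = 1;  -(3/8)·log₂(1) = 0.0000
H(P|Q) = 0.0000 + 0.0000
  = 0.0000 bits

H(P,Q) = H(Q) + H(P|Q) = 0.9544 + 0.0000 = 0.9544 bits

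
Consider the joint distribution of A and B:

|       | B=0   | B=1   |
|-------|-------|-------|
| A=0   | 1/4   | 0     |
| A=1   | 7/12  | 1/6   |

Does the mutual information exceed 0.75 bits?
Marginal P(A) (row sums):
  P(A=0) = 1/4 + 0 = 1/4
  P(A=1) = 7/12 + 1/6 = 3/4
Marginal P(B) (column sums):
  P(B=0) = 1/4 + 7/12 = 5/6
  P(B=1) = 0 + 1/6 = 1/6

H(A) = -[(1/4)·log₂(1/4) + (3/4)·log₂(3/4)]
  = 0.5000 + 0.3113
  = 0.8113 bits
H(B) = -[(5/6)·log₂(5/6) + (1/6)·log₂(1/6)]
  = 0.2192 + 0.4308
  = 0.6500 bits
H(A,B) = -[(1/4)·log₂(1/4) + (7/12)·log₂(7/12) + (1/6)·log₂(1/6)]
  = 0.5000 + 0.4536 + 0.4308
  = 1.3844 bits

I(A;B) = H(A) + H(B) - H(A,B)
  = 0.8113 + 0.6500 - 1.3844
  = 0.0769 bits

No. I(A;B) = 0.0769 bits, which is ≤ 0.75 bits.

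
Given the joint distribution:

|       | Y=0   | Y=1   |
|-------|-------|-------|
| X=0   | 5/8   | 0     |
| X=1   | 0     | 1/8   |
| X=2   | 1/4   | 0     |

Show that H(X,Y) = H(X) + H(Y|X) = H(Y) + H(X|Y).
Marginal P(X) (row sums):
  P(X=0) = 5/8 + 0 = 5/8
  P(X=1) = 0 + 1/8 = 1/8
  P(X=2) = 1/4 + 0 = 1/4
Marginal P(Y) (column sums):
  P(Y=0) = 5/8 + 0 + 1/4 = 7/8
  P(Y=1) = 0 + 1/8 + 0 = 1/8

Decomposition 1: H(X) + H(Y|X)
H(X) = -[(5/8)·log₂(5/8) + (1/8)·log₂(1/8) + (1/4)·log₂(1/4)]
  = 0.4238 + 0.3750 + 0.5000
  = 1.2988 bits
H(Y|X) = -Σ P(X,Y)·log₂ P(Y|X), where P(Y|X) = P(X,Y) / P(X)
  (cells with P(X,Y) = 0 contribute 0)
  (X=0,Y=0): P(Y|X) = (5/8)/(5/8) = 1;  -(5/8)·log₂(1) = 0.0000
  (X=1,Y=1): P(Y|X) = (1/8)/(1/8) = 1;  -(1/8)·log₂(1) = 0.0000
  (X=2,Y=0): P(Y|X) = (1/4)/(1/4) = 1;  -(1/4)·log₂(1) = 0.0000
H(Y|X) = 0.0000 + 0.0000 + 0.0000
  = 0.0000 bits
H(X) + H(Y|X) = 1.2988 + 0.0000 = 1.2988 bits

Decomposition 2: H(Y) + H(X|Y)
H(Y) = -[(7/8)·log₂(7/8) + (1/8)·log₂(1/8)]
  = 0.1686 + 0.3750
  = 0.5436 bits
H(X|Y) = -Σ P(X,Y)·log₂ P(X|Y), where P(X|Y) = P(X,Y) / P(Y)
  (cells with P(X,Y) = 0 contribute 0)
  (X=0,Y=0): P(X|Y) = (5/8)/(7/8) = 5/7;  -(5/8)·log₂(5/7) = 0.3034
  (X=1,Y=1): P(X|Y) = (1/8)/(1/8) = 1;  -(1/8)·log₂(1) = 0.0000
  (X=2,Y=0): P(X|Y) = (1/4)/(7/8) = 2/7;  -(1/4)·log₂(2/7) = 0.4518
H(X|Y) = 0.3034 + 0.0000 + 0.4518
  = 0.7552 bits
H(Y) + H(X|Y) = 0.5436 + 0.7552 = 1.2988 bits

Direct computation of the joint entropy:
H(X,Y) = -[(5/8)·log₂(5/8) + (1/8)·log₂(1/8) + (1/4)·log₂(1/4)]
  = 0.4238 + 0.3750 + 0.5000
  = 1.2988 bits

All three agree: H(X,Y) = 1.2988 bits ✓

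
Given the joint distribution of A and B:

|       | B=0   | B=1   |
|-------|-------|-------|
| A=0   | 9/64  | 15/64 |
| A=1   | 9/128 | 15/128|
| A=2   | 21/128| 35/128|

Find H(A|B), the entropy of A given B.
Marginal P(B) (column sums):
  P(B=0) = 9/64 + 9/128 + 21/128 = 3/8
  P(B=1) = 15/64 + 15/128 + 35/128 = 5/8

H(A|B) = -Σ P(A,B)·log₂ P(A|B), where P(A|B) = P(A,B) / P(B)
  (A=0,B=0): P(A|B) = (9/64)/(3/8) = 3/8;  -(9/64)·log₂(3/8) = 0.1990
  (A=0,B=1): P(A|B) = (15/64)/(5/8) = 3/8;  -(15/64)·log₂(3/8) = 0.3316
  (A=1,B=0): P(A|B) = (9/128)/(3/8) = 3/16;  -(9/128)·log₂(3/16) = 0.1698
  (A=1,B=1): P(A|B) = (15/128)/(5/8) = 3/16;  -(15/128)·log₂(3/16) = 0.2830
  (A=2,B=0): P(A|B) = (21/128)/(3/8) = 7/16;  -(21/128)·log₂(7/16) = 0.1957
  (A=2,B=1): P(A|B) = (35/128)/(5/8) = 7/16;  -(35/128)·log₂(7/16) = 0.3261
H(A|B) = 0.1990 + 0.3316 + 0.1698 + 0.2830 + 0.1957 + 0.3261
  = 1.5052 bits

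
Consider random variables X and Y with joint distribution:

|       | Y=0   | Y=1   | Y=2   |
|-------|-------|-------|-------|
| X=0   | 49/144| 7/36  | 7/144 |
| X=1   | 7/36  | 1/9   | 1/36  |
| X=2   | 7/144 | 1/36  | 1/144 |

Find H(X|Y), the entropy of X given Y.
Marginal P(Y) (column sums):
  P(Y=0) = 49/144 + 7/36 + 7/144 = 7/12
  P(Y=1) = 7/36 + 1/9 + 1/36 = 1/3
  P(Y=2) = 7/144 + 1/36 + 1/144 = 1/12

H(X|Y) = -Σ P(X,Y)·log₂ P(X|Y), where P(X|Y) = P(X,Y) / P(Y)
  (X=0,Y=0): P(X|Y) = (49/144)/(7/12) = 7/12;  -(49/144)·log₂(7/12) = 0.2646
  (X=0,Y=1): P(X|Y) = (7/36)/(1/3) = 7/12;  -(7/36)·log₂(7/12) = 0.1512
  (X=0,Y=2): P(X|Y) = (7/144)/(1/12) = 7/12;  -(7/144)·log₂(7/12) = 0.0378
  (X=1,Y=0): P(X|Y) = (7/36)/(7/12) = 1/3;  -(7/36)·log₂(1/3) = 0.3082
  (X=1,Y=1): P(X|Y) = (1/9)/(1/3) = 1/3;  -(1/9)·log₂(1/3) = 0.1761
  (X=1,Y=2): P(X|Y) = (1/36)/(1/12) = 1/3;  -(1/36)·log₂(1/3) = 0.0440
  (X=2,Y=0): P(X|Y) = (7/144)/(7/12) = 1/12;  -(7/144)·log₂(1/12) = 0.1743
  (X=2,Y=1): P(X|Y) = (1/36)/(1/3) = 1/12;  -(1/36)·log₂(1/12) = 0.0996
  (X=2,Y=2): P(X|Y) = (1/144)/(1/12) = 1/12;  -(1/144)·log₂(1/12) = 0.0249
H(X|Y) = 0.2646 + 0.1512 + 0.0378 + 0.3082 + 0.1761 + 0.0440 + 0.1743 + 0.0996 + 0.0249
  = 1.2807 bits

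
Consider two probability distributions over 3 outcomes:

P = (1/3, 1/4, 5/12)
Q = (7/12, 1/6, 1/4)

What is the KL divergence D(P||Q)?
D(P||Q) = Σ P(i) log₂(P(i)/Q(i))
  i=0: (1/3) × log₂((1/3)/(7/12)) = (1/3) × log₂(4/7) = -0.2691
  i=1: (1/4) × log₂((1/4)/(1/6)) = (1/4) × log₂(3/2) = 0.1462
  i=2: (5/12) × log₂((5/12)/(1/4)) = (5/12) × log₂(5/3) = 0.3071
D(P||Q) = -0.2691 + 0.1462 + 0.3071
  = 0.1842 bits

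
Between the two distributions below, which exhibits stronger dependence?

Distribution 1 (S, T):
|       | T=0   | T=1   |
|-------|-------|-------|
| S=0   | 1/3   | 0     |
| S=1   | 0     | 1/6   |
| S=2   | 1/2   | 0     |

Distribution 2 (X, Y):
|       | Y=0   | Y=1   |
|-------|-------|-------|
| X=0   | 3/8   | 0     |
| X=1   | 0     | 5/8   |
Distribution 1 (S, T):
Marginal P(S) (row sums):
  P(S=0) = 1/3 + 0 = 1/3
  P(S=1) = 0 + 1/6 = 1/6
  P(S=2) = 1/2 + 0 = 1/2
Marginal P(T) (column sums):
  P(T=0) = 1/3 + 0 + 1/2 = 5/6
  P(T=1) = 0 + 1/6 + 0 = 1/6

H(S) = -[(1/3)·log₂(1/3) + (1/6)·log₂(1/6) + (1/2)·log₂(1/2)]
  = 0.5283 + 0.4308 + 0.5000
  = 1.4591 bits
H(T) = -[(5/6)·log₂(5/6) + (1/6)·log₂(1/6)]
  = 0.2192 + 0.4308
  = 0.6500 bits
H(S,T) = -[(1/3)·log₂(1/3) + (1/6)·log₂(1/6) + (1/2)·log₂(1/2)]
  = 0.5283 + 0.4308 + 0.5000
  = 1.4591 bits

I(S;T) = H(S) + H(T) - H(S,T)
  = 1.4591 + 0.6500 - 1.4591
  = 0.6500 bits

Distribution 2 (X, Y):
Marginal P(X) (row sums):
  P(X=0) = 3/8 + 0 = 3/8
  P(X=1) = 0 + 5/8 = 5/8
Marginal P(Y) (column sums):
  P(Y=0) = 3/8 + 0 = 3/8
  P(Y=1) = 0 + 5/8 = 5/8

H(X) = -[(3/8)·log₂(3/8) + (5/8)·log₂(5/8)]
  = 0.5306 + 0.4238
  = 0.9544 bits
H(Y) = -[(3/8)·log₂(3/8) + (5/8)·log₂(5/8)]
  = 0.5306 + 0.4238
  = 0.9544 bits
H(X,Y) = -[(3/8)·log₂(3/8) + (5/8)·log₂(5/8)]
  = 0.5306 + 0.4238
  = 0.9544 bits

I(X;Y) = H(X) + H(Y) - H(X,Y)
  = 0.9544 + 0.9544 - 0.9544
  = 0.9544 bits

I(X;Y) = 0.9544 bits > I(S;T) = 0.6500 bits, so (X, Y) has the higher mutual information (stronger dependence).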